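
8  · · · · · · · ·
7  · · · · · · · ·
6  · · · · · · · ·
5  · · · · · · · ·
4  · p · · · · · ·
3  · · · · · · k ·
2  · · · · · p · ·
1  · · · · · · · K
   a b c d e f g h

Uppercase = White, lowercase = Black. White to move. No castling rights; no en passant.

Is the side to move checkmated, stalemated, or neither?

White to move; white king on h1.
In check: no.
King squares — g1: attacked by Pf2; g2: attacked by Kg3; h2: attacked by Kg3.
Legal moves for White: none.
Not in check and no legal moves → stalemate.

stalemate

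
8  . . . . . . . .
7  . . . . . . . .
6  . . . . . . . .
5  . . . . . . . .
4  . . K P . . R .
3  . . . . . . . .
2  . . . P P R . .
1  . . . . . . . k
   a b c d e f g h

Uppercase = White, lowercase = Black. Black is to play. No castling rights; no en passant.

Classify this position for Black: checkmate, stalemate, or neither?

stalemate

Black to move; black king on h1.
In check: no.
King squares — g1: attacked by Rg4; g2: attacked by Rf2; h2: attacked by Rf2.
Legal moves for Black: none.
Not in check and no legal moves → stalemate.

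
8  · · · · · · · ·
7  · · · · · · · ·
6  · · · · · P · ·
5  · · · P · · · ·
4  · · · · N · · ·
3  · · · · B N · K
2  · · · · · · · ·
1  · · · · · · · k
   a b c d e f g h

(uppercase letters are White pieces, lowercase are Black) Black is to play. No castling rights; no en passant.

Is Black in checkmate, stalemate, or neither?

stalemate

Black to move; black king on h1.
In check: no.
King squares — g1: attacked by Be3; g2: attacked by Kh3; h2: attacked by Nf3.
Legal moves for Black: none.
Not in check and no legal moves → stalemate.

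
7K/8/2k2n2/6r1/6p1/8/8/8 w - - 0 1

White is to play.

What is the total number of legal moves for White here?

0

White to move; king on h8.
In check: no.
Legal moves: none.
Count: 0.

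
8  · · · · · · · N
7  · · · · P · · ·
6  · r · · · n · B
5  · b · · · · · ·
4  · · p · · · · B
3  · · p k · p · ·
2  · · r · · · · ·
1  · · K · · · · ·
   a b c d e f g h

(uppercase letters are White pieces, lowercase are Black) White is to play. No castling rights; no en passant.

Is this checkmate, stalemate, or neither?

neither

White to move; white king on c1.
In check: yes, from the black rook on c2.
King squares — b1: available; d1: available; b2: attacked by Rc2; c2: attacked by Kd3; d2: attacked by Rc2.
Legal moves for White: Kd1, Kb1.
White is in check but has 2 legal moves → neither.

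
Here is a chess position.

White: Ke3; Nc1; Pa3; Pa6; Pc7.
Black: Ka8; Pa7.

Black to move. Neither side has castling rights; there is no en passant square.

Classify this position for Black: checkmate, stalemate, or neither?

Black to move; black king on a8.
In check: no.
King squares — a7: own pawn; b7: attacked by Pa6; b8: attacked by Pc7.
Legal moves for Black: none.
Not in check and no legal moves → stalemate.

stalemate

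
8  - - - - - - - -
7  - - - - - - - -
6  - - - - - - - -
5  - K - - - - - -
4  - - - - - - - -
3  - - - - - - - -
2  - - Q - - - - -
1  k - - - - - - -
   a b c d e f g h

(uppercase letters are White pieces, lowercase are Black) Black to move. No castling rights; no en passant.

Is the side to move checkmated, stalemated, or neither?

Black to move; black king on a1.
In check: no.
King squares — b1: attacked by Qc2; a2: attacked by Qc2; b2: attacked by Qc2.
Legal moves for Black: none.
Not in check and no legal moves → stalemate.

stalemate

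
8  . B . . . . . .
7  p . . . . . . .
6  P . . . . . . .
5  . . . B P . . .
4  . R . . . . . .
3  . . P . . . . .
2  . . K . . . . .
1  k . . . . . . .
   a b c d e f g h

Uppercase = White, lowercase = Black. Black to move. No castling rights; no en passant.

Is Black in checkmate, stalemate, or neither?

Black to move; black king on a1.
In check: no.
King squares — b1: attacked by Kc2; a2: attacked by Bd5; b2: attacked by Kc2.
Legal moves for Black: none.
Not in check and no legal moves → stalemate.

stalemate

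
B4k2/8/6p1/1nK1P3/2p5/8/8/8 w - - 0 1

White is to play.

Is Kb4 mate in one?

After Kb4: black king on f8; in check: no.
Black is not in check, so this cannot be checkmate.

no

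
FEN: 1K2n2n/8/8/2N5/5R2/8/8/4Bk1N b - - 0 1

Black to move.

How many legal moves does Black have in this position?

4

Black to move; king on f1.
In check: yes, from the white rook on f4.
Legal moves: Kg2, Ke2, Kg1, Kxe1.
Count: 4.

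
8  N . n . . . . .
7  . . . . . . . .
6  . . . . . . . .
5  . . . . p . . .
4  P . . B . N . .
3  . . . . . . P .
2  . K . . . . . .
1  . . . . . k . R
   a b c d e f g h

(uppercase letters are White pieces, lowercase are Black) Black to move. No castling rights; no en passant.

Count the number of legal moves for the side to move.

0

Black to move; king on f1.
In check: yes, from the white rook on h1.
Legal moves: none.
Count: 0.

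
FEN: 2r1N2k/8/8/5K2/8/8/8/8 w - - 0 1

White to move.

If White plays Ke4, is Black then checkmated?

After Ke4: black king on h8; in check: no.
Black is not in check, so this cannot be checkmate.

no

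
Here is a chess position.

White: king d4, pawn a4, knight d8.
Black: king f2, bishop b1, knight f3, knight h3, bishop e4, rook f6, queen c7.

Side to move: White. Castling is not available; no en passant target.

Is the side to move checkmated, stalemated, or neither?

checkmate

White to move; white king on d4.
In check: yes, from the black knight on f3.
King squares — c3: attacked by Qc7; d3: attacked by Bb1; e3: attacked by Kf2; c4: attacked by Qc7; e4: attacked by Bb1; c5: attacked by Qc7; d5: attacked by Be4; e5: attacked by Nf3.
Legal moves for White: none.
In check with no legal moves → checkmate.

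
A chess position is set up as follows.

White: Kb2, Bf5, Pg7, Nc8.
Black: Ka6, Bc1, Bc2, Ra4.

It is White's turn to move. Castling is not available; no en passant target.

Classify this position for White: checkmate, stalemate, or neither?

neither

White to move; white king on b2.
In check: yes, from the black bishop on c1.
King squares — a1: attacked by Ra4; b1: attacked by Bc2; c1: available; a2: attacked by Ra4; c2: available; a3: attacked by Bc1; b3: attacked by Bc2; c3: available.
Legal moves for White: Kc3, Kxc2, Kxc1.
White is in check but has 3 legal moves → neither.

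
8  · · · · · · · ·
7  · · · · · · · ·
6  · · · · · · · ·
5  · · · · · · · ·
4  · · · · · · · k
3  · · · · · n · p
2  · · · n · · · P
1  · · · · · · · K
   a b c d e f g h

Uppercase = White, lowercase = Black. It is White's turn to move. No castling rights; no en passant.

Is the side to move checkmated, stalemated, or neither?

White to move; white king on h1.
In check: no.
King squares — g1: attacked by Nf3; g2: attacked by Ph3; h2: own pawn.
Legal moves for White: none.
Not in check and no legal moves → stalemate.

stalemate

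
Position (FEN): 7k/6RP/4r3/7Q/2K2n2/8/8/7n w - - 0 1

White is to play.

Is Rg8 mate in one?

yes

After Rg8: black king on h8; in check: yes, from the white rook on g8.
King squares — g7: attacked by Rg8; h7: attacked by Qh5; g8: attacked by Ph7.
Black has no legal moves → checkmate.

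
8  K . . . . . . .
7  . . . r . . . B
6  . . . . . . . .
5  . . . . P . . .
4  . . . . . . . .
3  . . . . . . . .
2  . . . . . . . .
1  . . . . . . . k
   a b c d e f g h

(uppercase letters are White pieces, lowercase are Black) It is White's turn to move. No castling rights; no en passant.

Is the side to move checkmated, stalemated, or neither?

White to move; white king on a8.
In check: no.
Legal moves for White: Kb8, Bg8, Bg6, Bf5, Be4+, Bd3, Bc2, Bb1, e6.
White has 9 legal moves and is not in check → neither.

neither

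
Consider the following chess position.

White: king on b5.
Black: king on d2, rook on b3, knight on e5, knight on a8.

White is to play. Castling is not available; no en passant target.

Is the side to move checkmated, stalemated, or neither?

White to move; white king on b5.
In check: yes, from the black rook on b3.
King squares — a4: available; b4: attacked by Rb3; c4: attacked by Ne5; a5: available; c5: available; a6: available; b6: attacked by Rb3; c6: attacked by Ne5.
Legal moves for White: Ka6, Kc5, Ka5, Ka4.
White is in check but has 4 legal moves → neither.

neither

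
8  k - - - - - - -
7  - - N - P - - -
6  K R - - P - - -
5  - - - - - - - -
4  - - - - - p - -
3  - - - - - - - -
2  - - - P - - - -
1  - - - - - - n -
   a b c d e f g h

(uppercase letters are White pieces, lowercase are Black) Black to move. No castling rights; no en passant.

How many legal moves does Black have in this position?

Black to move; king on a8.
In check: yes, from the white knight on c7.
Legal moves: none.
Count: 0.

0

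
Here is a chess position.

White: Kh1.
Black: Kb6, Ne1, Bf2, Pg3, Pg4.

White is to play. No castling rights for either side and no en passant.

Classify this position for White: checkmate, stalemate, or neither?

White to move; white king on h1.
In check: no.
King squares — g1: attacked by Bf2; g2: attacked by Ne1; h2: attacked by Pg3.
Legal moves for White: none.
Not in check and no legal moves → stalemate.

stalemate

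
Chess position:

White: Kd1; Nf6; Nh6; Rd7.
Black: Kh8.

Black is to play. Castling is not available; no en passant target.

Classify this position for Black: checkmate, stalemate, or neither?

Black to move; black king on h8.
In check: no.
King squares — g7: attacked by Rd7; h7: attacked by Nf6; g8: attacked by Nf6.
Legal moves for Black: none.
Not in check and no legal moves → stalemate.

stalemate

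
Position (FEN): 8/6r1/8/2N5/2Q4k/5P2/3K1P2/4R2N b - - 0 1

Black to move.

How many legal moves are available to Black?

4

Black to move; king on h4.
In check: yes, from the white queen on c4.
Legal moves: Kh5, Kg5, Kh3, Rg4.
Count: 4.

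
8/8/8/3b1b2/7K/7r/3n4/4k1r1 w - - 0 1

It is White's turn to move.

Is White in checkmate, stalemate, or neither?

checkmate

White to move; white king on h4.
In check: yes, from the black rook on h3.
King squares — g3: attacked by Rg1; h3: attacked by Bf5; g4: attacked by Rg1; g5: attacked by Rg1; h5: attacked by Rh3.
Legal moves for White: none.
In check with no legal moves → checkmate.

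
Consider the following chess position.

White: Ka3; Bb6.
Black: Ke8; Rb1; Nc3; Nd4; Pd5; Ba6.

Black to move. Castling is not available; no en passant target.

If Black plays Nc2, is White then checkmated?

After Nc2: white king on a3; in check: yes, from the black knight on c2.
King squares — a2: attacked by Nc3; b2: attacked by Rb1; b3: attacked by Rb1; a4: attacked by Nc3; b4: attacked by Rb1.
White has no legal moves → checkmate.

yes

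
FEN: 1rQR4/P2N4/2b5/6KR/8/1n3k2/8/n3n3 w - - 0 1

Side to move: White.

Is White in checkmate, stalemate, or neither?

neither

White to move; white king on g5.
In check: no.
Legal moves for White include: Rdh8, Rg8, Rf8+, Re8, Qxb8, Qc7, Qb7, Qxc6+, Qa6, Nf8, Nxb8, Nf6, Nb6, Ne5+, Nc5, Rhh8, Rh7, Rh6, ... (list truncated; more exist).
White has legal moves and is not in check → neither.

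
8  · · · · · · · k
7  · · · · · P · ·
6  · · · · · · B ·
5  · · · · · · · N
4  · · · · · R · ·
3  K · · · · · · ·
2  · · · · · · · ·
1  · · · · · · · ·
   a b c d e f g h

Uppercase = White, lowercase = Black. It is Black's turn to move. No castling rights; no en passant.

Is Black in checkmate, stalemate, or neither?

Black to move; black king on h8.
In check: no.
King squares — g7: attacked by Nh5; h7: attacked by Bg6; g8: attacked by Pf7.
Legal moves for Black: none.
Not in check and no legal moves → stalemate.

stalemate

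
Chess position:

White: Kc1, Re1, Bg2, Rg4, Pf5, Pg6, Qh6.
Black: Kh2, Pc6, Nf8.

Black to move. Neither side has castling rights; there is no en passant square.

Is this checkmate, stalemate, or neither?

Black to move; black king on h2.
In check: yes, from the white queen on h6.
King squares — g1: attacked by Re1; h1: attacked by Re1; g2: attacked by Rg4; g3: attacked by Rg4; h3: attacked by Bg2.
Legal moves for Black: none.
In check with no legal moves → checkmate.

checkmate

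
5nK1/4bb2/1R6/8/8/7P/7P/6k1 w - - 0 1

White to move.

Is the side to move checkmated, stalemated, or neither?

neither

White to move; white king on g8.
In check: yes, from the black bishop on f7.
Legal moves for White: Kh8, Kg7, Kxf7.
White is in check but has 3 legal moves → neither.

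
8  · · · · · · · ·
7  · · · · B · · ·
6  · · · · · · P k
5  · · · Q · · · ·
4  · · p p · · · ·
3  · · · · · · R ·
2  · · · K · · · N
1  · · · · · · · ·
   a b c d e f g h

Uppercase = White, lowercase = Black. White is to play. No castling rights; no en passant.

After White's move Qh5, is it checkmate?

no

After Qh5: black king on h6; in check: yes, from the white queen on h5.
Black has 2 legal replies: Kg7, Kxh5.
In check but a legal move exists → not checkmate.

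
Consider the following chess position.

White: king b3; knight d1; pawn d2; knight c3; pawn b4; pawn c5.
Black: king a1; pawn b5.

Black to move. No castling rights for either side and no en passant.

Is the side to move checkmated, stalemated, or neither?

Black to move; black king on a1.
In check: no.
King squares — b1: attacked by Nc3; a2: attacked by Kb3; b2: attacked by Nd1.
Legal moves for Black: none.
Not in check and no legal moves → stalemate.

stalemate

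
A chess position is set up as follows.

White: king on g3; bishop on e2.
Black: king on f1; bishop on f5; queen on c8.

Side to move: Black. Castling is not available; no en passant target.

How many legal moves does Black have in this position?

Black to move; king on f1.
In check: yes, from the white bishop on e2.
Legal moves: Kxe2, Kg1, Ke1.
Count: 3.

3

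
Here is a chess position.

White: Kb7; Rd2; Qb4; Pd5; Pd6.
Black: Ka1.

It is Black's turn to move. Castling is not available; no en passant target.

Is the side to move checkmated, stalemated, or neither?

stalemate

Black to move; black king on a1.
In check: no.
King squares — b1: attacked by Qb4; a2: attacked by Rd2; b2: attacked by Rd2.
Legal moves for Black: none.
Not in check and no legal moves → stalemate.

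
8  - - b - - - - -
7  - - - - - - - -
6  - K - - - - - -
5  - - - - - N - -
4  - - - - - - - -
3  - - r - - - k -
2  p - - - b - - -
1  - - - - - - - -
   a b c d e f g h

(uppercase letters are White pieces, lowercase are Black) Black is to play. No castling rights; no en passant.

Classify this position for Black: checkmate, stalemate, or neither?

Black to move; black king on g3.
In check: yes, from the white knight on f5.
Legal moves for Black: Kg4, Kf4, Kh3, Kf3, Kh2, Kg2, Kf2, Bxf5.
Black is in check but has 8 legal moves → neither.

neither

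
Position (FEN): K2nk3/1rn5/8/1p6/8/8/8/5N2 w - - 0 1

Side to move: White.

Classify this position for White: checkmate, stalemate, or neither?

checkmate

White to move; white king on a8.
In check: yes, from the black knight on c7.
King squares — a7: attacked by Rb7; b7: attacked by Nd8; b8: attacked by Rb7.
Legal moves for White: none.
In check with no legal moves → checkmate.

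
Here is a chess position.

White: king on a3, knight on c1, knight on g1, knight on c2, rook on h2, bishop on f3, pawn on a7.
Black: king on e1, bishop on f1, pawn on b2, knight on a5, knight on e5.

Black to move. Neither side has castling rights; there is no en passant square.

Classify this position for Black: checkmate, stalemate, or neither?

checkmate

Black to move; black king on e1.
In check: yes, from the white knight on c2.
King squares — d1: attacked by Bf3; f1: own bishop; d2: attacked by Rh2; e2: attacked by Nc1; f2: attacked by Rh2.
Legal moves for Black: none.
In check with no legal moves → checkmate.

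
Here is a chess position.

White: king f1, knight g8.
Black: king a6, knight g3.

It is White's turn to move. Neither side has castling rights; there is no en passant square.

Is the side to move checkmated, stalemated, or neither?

White to move; white king on f1.
In check: yes, from the black knight on g3.
King squares — e1: available; g1: available; e2: attacked by Ng3; f2: available; g2: available.
Legal moves for White: Kg2, Kf2, Kg1, Ke1.
White is in check but has 4 legal moves → neither.

neither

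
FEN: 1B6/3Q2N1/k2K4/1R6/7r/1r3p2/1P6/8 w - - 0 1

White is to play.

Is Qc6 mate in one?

yes

After Qc6: black king on a6; in check: yes, from the white queen on c6.
King squares — a5: attacked by Rb5; b5: attacked by Qc6; b6: attacked by Rb5; a7: attacked by Bb8; b7: attacked by Rb5.
Black has no legal moves → checkmate.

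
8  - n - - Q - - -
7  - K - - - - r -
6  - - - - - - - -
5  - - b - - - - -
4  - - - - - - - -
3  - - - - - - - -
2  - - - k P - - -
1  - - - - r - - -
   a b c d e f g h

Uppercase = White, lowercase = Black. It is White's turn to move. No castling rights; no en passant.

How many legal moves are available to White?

White to move; king on b7.
In check: yes, from the black rook on g7.
Legal moves: Kc8, Kxb8, Ka8, Qf7, Qe7, Qd7+.
Count: 6.

6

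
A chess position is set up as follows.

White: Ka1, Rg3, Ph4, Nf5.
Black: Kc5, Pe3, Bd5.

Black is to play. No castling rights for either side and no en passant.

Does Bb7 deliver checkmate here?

After Bb7: white king on a1; in check: no.
White is not in check, so this cannot be checkmate.

no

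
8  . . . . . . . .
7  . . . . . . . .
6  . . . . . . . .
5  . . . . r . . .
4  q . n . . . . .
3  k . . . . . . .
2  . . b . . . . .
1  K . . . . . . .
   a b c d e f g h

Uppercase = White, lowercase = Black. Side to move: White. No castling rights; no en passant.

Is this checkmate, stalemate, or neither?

stalemate

White to move; white king on a1.
In check: no.
King squares — b1: attacked by Bc2; a2: attacked by Ka3; b2: attacked by Ka3.
Legal moves for White: none.
Not in check and no legal moves → stalemate.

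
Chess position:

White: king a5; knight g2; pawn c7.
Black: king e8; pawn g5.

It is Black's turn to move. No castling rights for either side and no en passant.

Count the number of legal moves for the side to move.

5

Black to move; king on e8.
In check: no.
Legal moves: Kf8, Kf7, Ke7, Kd7, g4.
Count: 5.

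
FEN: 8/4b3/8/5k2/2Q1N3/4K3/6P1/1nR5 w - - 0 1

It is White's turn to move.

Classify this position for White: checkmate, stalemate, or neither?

neither

White to move; white king on e3.
In check: no.
Legal moves for White include: Nf6, Nd6+, Ng5, Nc5, Ng3+, Nc3, Nf2, Nd2, Qg8, Qc8+, Qf7+, Qc7, Qe6+, Qc6, Qa6, Qd5+, Qc5+, Qb5+, ... (list truncated; more exist).
White has legal moves and is not in check → neither.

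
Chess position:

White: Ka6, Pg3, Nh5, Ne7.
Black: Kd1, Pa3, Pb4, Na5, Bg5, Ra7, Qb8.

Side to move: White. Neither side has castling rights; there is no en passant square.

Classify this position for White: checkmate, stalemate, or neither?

White to move; white king on a6.
In check: yes, from the black rook on a7.
King squares — a5: attacked by Ra7; b5: attacked by Qb8; b6: attacked by Qb8; a7: attacked by Qb8; b7: attacked by Na5.
Legal moves for White: none.
In check with no legal moves → checkmate.

checkmate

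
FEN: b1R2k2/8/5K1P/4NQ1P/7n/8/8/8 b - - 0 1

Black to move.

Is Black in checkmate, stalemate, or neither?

checkmate

Black to move; black king on f8.
In check: yes, from the white rook on c8.
King squares — e7: attacked by Kf6; f7: attacked by Ne5; g7: attacked by Kf6; e8: attacked by Rc8; g8: attacked by Rc8.
Legal moves for Black: none.
In check with no legal moves → checkmate.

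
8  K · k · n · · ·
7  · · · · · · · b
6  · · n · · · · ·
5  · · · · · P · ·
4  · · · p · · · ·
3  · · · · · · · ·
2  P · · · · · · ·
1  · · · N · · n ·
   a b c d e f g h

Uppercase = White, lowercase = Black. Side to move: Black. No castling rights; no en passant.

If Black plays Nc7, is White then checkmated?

After Nc7: white king on a8; in check: yes, from the black knight on c7.
King squares — a7: attacked by Nc6; b7: attacked by Kc8; b8: attacked by Nc6.
White has no legal moves → checkmate.

yes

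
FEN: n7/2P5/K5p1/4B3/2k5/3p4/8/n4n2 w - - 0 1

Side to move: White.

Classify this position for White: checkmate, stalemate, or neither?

White to move; white king on a6.
In check: no.
Legal moves for White: Kb7, Ka7, Ka5, Bh8, Bg7, Bf6, Bd6, Bf4, Bd4, Bg3, Bc3, Bh2, Bb2, Bxa1, c8=Q+, c8=R+, c8=B, c8=N.
White has 18 legal moves and is not in check → neither.

neither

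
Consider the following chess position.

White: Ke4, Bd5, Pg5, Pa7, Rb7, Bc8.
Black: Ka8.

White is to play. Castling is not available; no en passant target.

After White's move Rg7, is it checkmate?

yes

After Rg7: black king on a8; in check: yes, from the white bishop on d5.
King squares — a7: attacked by Rg7; b7: attacked by Bd5; b8: attacked by Pa7.
Black has no legal moves → checkmate.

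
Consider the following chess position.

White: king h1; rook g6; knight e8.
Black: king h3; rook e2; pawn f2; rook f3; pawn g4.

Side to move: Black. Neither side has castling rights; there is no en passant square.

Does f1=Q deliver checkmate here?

After f1=Q: white king on h1; in check: yes, from the black queen on f1.
King squares — g1: attacked by Qf1; g2: attacked by Qf1; h2: attacked by Re2.
White has no legal moves → checkmate.

yes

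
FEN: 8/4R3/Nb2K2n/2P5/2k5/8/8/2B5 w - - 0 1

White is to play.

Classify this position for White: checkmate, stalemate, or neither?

neither

White to move; white king on e6.
In check: no.
Legal moves for White include: Re8, Rh7, Rg7, Rf7, Rd7, Rc7, Rb7, Ra7, Kd7, Kf6, Kd6, Ke5, Nb8, Nc7, Nb4, Bxh6, Bg5, Bf4, ... (list truncated; more exist).
White has legal moves and is not in check → neither.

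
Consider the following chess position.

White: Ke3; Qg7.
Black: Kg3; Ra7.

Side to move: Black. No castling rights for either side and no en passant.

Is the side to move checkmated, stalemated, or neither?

neither

Black to move; black king on g3.
In check: yes, from the white queen on g7.
King squares — f2: attacked by Ke3; g2: attacked by Qg7; h2: available; f3: attacked by Ke3; h3: available; f4: attacked by Ke3; g4: attacked by Qg7; h4: available.
Legal moves for Black: Kh4, Kh3, Kh2, Rxg7.
Black is in check but has 4 legal moves → neither.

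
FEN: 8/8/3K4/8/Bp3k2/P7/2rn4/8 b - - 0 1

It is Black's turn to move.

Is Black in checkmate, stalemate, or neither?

Black to move; black king on f4.
In check: no.
Legal moves for Black include: Kg5, Kf5, Kg4, Ke4, Kg3, Kf3, Ke3, Ne4+, Nc4+, Nf3, Nb3, Nf1, Nb1, Rc8, Rc7, Rc6+, Rc5, Rc4, ... (list truncated; more exist).
Black has legal moves and is not in check → neither.

neither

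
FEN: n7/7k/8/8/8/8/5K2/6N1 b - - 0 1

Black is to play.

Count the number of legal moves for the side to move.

7

Black to move; king on h7.
In check: no.
Legal moves: Nc7, Nb6, Kh8, Kg8, Kg7, Kh6, Kg6.
Count: 7.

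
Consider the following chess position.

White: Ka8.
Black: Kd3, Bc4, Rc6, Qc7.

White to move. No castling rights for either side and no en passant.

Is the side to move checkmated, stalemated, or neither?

White to move; white king on a8.
In check: no.
King squares — a7: attacked by Qc7; b7: attacked by Qc7; b8: attacked by Qc7.
Legal moves for White: none.
Not in check and no legal moves → stalemate.

stalemate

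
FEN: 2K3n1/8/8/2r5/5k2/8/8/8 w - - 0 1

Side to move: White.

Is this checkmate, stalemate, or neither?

neither

White to move; white king on c8.
In check: yes, from the black rook on c5.
Legal moves for White: Kd8, Kb8, Kd7, Kb7.
White is in check but has 4 legal moves → neither.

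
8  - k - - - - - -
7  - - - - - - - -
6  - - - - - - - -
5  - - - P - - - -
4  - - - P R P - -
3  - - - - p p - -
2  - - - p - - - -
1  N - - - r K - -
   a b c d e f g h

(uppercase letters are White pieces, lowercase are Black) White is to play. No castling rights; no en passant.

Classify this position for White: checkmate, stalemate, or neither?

White to move; white king on f1.
In check: yes, from the black rook on e1.
King squares — e1: attacked by Pd2; g1: attacked by Re1; e2: attacked by Re1; f2: attacked by Pe3; g2: attacked by Pf3.
Legal moves for White: none.
In check with no legal moves → checkmate.

checkmate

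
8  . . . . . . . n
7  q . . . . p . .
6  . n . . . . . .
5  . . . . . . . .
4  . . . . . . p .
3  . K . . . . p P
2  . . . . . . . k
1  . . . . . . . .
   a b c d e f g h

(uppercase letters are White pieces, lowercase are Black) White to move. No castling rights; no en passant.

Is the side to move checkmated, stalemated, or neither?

White to move; white king on b3.
In check: no.
Legal moves for White: Kb4, Kc3, Kc2, Kb2, hxg4, h4.
White has 6 legal moves and is not in check → neither.

neither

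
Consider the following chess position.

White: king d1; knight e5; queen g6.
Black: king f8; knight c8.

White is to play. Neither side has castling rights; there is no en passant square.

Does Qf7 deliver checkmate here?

yes

After Qf7: black king on f8; in check: yes, from the white queen on f7.
King squares — e7: attacked by Qf7; f7: attacked by Ne5; g7: attacked by Qf7; e8: attacked by Qf7; g8: attacked by Qf7.
Black has no legal moves → checkmate.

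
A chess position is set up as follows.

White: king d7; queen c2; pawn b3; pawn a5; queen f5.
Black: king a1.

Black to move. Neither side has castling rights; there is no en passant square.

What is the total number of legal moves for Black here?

Black to move; king on a1.
In check: no.
Legal moves: none.
Count: 0.

0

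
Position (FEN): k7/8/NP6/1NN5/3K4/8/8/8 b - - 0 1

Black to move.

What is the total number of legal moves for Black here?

0

Black to move; king on a8.
In check: no.
Legal moves: none.
Count: 0.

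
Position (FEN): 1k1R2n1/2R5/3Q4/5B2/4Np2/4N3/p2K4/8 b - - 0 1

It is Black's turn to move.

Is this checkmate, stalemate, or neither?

Black to move; black king on b8.
In check: yes, from the white rook on d8.
King squares — a7: attacked by Rc7; b7: attacked by Rc7; c7: attacked by Qd6; a8: attacked by Rd8; c8: attacked by Bf5.
Legal moves for Black: none.
In check with no legal moves → checkmate.

checkmate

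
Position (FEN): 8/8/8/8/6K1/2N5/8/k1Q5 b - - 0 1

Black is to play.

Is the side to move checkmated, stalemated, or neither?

Black to move; black king on a1.
In check: yes, from the white queen on c1.
King squares — b1: attacked by Qc1; a2: attacked by Nc3; b2: attacked by Qc1.
Legal moves for Black: none.
In check with no legal moves → checkmate.

checkmate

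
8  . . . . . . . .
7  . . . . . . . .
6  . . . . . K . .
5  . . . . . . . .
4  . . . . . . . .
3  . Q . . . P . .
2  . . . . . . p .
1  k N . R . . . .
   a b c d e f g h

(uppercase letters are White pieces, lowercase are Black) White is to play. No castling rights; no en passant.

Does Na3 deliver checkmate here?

After Na3: black king on a1; in check: yes, from the white rook on d1.
King squares — b1: attacked by Rd1; a2: attacked by Qb3; b2: attacked by Qb3.
Black has no legal moves → checkmate.

yes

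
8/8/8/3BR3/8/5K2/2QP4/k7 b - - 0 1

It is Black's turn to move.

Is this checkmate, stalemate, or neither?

stalemate

Black to move; black king on a1.
In check: no.
King squares — b1: attacked by Qc2; a2: attacked by Qc2; b2: attacked by Qc2.
Legal moves for Black: none.
Not in check and no legal moves → stalemate.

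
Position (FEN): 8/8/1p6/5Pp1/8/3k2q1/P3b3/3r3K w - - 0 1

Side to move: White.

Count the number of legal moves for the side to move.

0

White to move; king on h1.
In check: yes, from the black rook on d1.
Legal moves: none.
Count: 0.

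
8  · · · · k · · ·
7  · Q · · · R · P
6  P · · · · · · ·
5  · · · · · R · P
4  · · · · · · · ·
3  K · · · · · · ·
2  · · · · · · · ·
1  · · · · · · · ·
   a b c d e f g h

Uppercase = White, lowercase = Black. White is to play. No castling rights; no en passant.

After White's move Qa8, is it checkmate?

After Qa8: black king on e8; in check: yes, from the white queen on a8.
King squares — d7: attacked by Rf7; e7: attacked by Rf7; f7: attacked by Rf5; d8: attacked by Qa8; f8: attacked by Rf7.
Black has no legal moves → checkmate.

yes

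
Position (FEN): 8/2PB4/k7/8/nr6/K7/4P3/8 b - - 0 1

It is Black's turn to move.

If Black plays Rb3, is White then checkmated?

After Rb3: white king on a3; in check: yes, from the black rook on b3.
White has 3 legal replies: Kxa4, Kxb3, Ka2.
In check but a legal move exists → not checkmate.

no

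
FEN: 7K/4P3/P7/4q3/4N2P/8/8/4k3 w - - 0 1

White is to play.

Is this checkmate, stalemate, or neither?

neither

White to move; white king on h8.
In check: yes, from the black queen on e5.
Legal moves for White: Kg8, Kh7, Nf6.
White is in check but has 3 legal moves → neither.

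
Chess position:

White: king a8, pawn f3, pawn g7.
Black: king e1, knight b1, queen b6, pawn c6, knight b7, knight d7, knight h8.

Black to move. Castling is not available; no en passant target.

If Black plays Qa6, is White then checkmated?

After Qa6: white king on a8; in check: yes, from the black queen on a6.
King squares — a7: attacked by Qa6; b7: attacked by Qa6; b8: attacked by Nd7.
White has no legal moves → checkmate.

yes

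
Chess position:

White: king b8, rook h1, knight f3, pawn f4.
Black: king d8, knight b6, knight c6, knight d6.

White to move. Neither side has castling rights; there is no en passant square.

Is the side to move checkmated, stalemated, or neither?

checkmate

White to move; white king on b8.
In check: yes, from the black knight on c6.
King squares — a7: attacked by Nc6; b7: attacked by Nd6; c7: attacked by Kd8; a8: attacked by Nb6; c8: attacked by Nb6.
Legal moves for White: none.
In check with no legal moves → checkmate.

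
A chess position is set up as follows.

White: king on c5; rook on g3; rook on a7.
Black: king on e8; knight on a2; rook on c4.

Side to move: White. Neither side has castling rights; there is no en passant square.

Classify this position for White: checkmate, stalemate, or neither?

White to move; white king on c5.
In check: yes, from the black rook on c4.
King squares — b4: attacked by Na2; c4: available; d4: attacked by Rc4; b5: available; d5: available; b6: available; c6: attacked by Rc4; d6: available.
Legal moves for White: Kd6, Kb6, Kd5, Kb5, Kxc4.
White is in check but has 5 legal moves → neither.

neither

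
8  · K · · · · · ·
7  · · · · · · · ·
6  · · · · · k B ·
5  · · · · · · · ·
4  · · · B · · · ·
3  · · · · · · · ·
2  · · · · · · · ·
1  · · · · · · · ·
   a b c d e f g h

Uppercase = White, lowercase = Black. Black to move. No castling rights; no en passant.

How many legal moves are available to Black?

Black to move; king on f6.
In check: yes, from the white bishop on d4.
Legal moves: Ke7, Kxg6, Ke6, Kg5.
Count: 4.

4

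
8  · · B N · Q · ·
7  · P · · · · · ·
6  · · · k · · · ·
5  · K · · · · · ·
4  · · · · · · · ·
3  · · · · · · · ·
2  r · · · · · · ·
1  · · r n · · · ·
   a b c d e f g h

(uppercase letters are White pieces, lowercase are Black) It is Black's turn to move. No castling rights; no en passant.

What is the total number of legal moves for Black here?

Black to move; king on d6.
In check: yes, from the white queen on f8.
Legal moves: Kc7, Ke5, Kd5.
Count: 3.

3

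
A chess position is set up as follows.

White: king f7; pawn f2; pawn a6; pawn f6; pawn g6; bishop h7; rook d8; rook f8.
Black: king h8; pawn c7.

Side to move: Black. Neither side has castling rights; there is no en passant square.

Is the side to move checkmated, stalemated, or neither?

checkmate

Black to move; black king on h8.
In check: yes, from the white rook on f8.
King squares — g7: attacked by Pf6; h7: attacked by Pg6; g8: attacked by Kf7.
Legal moves for Black: none.
In check with no legal moves → checkmate.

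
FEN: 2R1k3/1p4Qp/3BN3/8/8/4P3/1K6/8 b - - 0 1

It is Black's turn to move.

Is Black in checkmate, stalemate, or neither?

checkmate

Black to move; black king on e8.
In check: yes, from the white rook on c8.
King squares — d7: attacked by Qg7; e7: attacked by Bd6; f7: attacked by Qg7; d8: attacked by Ne6; f8: attacked by Bd6.
Legal moves for Black: none.
In check with no legal moves → checkmate.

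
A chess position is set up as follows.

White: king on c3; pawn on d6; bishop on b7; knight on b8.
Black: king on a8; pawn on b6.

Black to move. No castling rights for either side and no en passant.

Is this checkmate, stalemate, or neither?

Black to move; black king on a8.
In check: yes, from the white bishop on b7.
King squares — a7: available; b7: available; b8: available.
Legal moves for Black: Kxb8, Kxb7, Ka7.
Black is in check but has 3 legal moves → neither.

neither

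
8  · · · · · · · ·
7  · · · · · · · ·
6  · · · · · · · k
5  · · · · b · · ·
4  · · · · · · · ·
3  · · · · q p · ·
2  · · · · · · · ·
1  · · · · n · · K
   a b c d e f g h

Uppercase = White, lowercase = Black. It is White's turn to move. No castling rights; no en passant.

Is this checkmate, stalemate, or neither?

stalemate

White to move; white king on h1.
In check: no.
King squares — g1: attacked by Qe3; g2: attacked by Ne1; h2: attacked by Be5.
Legal moves for White: none.
Not in check and no legal moves → stalemate.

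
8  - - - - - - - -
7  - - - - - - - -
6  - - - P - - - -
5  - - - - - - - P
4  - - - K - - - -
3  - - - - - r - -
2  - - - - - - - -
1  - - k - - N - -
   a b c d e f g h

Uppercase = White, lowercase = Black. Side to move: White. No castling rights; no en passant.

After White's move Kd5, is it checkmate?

After Kd5: black king on c1; in check: no.
Black is not in check, so this cannot be checkmate.

no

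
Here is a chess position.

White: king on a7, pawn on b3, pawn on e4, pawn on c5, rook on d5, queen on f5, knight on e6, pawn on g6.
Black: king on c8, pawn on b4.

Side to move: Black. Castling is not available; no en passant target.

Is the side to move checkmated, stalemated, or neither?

stalemate

Black to move; black king on c8.
In check: no.
King squares — b7: attacked by Ka7; c7: attacked by Ne6; d7: attacked by Rd5; b8: attacked by Ka7; d8: attacked by Rd5.
Legal moves for Black: none.
Not in check and no legal moves → stalemate.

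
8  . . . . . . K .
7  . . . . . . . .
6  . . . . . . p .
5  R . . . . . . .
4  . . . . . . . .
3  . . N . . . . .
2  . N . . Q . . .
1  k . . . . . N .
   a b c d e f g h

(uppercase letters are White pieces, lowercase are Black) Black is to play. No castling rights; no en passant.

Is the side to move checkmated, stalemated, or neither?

Black to move; black king on a1.
In check: yes, from the white rook on a5.
King squares — b1: attacked by Nc3; a2: attacked by Nc3; b2: attacked by Qe2.
Legal moves for Black: none.
In check with no legal moves → checkmate.

checkmate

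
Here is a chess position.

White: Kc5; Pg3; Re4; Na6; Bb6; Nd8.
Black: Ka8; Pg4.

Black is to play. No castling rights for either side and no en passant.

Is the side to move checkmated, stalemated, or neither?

Black to move; black king on a8.
In check: no.
King squares — a7: attacked by Bb6; b7: attacked by Nd8; b8: attacked by Na6.
Legal moves for Black: none.
Not in check and no legal moves → stalemate.

stalemate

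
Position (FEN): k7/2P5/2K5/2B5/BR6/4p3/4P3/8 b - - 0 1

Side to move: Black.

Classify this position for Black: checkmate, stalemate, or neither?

stalemate

Black to move; black king on a8.
In check: no.
King squares — a7: attacked by Bc5; b7: attacked by Rb4; b8: attacked by Rb4.
Legal moves for Black: none.
Not in check and no legal moves → stalemate.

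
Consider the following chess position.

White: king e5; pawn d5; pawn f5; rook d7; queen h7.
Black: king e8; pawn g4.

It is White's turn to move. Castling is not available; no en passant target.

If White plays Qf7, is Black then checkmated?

After Qf7: black king on e8; in check: yes, from the white queen on f7.
King squares — d7: attacked by Qf7; e7: attacked by Rd7; f7: attacked by Rd7; d8: attacked by Rd7; f8: attacked by Qf7.
Black has no legal moves → checkmate.

yes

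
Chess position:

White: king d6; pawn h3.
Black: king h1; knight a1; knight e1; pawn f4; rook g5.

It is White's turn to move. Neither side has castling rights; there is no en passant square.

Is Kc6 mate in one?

no

After Kc6: black king on h1; in check: no.
Black is not in check, so this cannot be checkmate.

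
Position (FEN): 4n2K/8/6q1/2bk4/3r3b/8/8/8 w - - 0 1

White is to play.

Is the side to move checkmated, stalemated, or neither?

stalemate

White to move; white king on h8.
In check: no.
King squares — g7: attacked by Qg6; h7: attacked by Qg6; g8: attacked by Qg6.
Legal moves for White: none.
Not in check and no legal moves → stalemate.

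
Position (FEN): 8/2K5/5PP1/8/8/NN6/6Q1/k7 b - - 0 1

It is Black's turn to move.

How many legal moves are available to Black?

0

Black to move; king on a1.
In check: yes, from the white knight on b3.
Legal moves: none.
Count: 0.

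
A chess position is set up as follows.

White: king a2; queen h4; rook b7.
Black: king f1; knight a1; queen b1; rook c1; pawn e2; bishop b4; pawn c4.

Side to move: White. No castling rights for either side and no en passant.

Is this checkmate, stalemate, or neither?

checkmate

White to move; white king on a2.
In check: yes, from the black queen on b1.
King squares — a1: attacked by Qb1; b1: attacked by Rc1; b2: attacked by Qb1; a3: attacked by Bb4; b3: attacked by Na1.
Legal moves for White: none.
In check with no legal moves → checkmate.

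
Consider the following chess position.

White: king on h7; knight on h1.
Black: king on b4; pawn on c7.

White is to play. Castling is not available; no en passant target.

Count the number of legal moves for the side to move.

7

White to move; king on h7.
In check: no.
Legal moves: Kh8, Kg8, Kg7, Kh6, Kg6, Ng3, Nf2.
Count: 7.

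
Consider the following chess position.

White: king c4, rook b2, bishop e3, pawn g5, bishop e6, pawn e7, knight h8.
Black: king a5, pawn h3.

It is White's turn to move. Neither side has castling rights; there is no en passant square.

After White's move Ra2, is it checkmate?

yes

After Ra2: black king on a5; in check: yes, from the white rook on a2.
King squares — a4: attacked by Ra2; b4: attacked by Kc4; b5: attacked by Kc4; a6: attacked by Ra2; b6: attacked by Be3.
Black has no legal moves → checkmate.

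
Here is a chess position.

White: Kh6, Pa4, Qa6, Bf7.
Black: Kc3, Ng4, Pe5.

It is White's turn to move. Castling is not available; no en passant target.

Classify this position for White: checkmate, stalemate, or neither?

neither

White to move; white king on h6.
In check: yes, from the black knight on g4.
Legal moves for White: Kh7, Kg7, Kg6, Kh5, Kg5.
White is in check but has 5 legal moves → neither.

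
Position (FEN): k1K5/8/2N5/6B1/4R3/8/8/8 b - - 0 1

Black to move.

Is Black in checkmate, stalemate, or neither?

stalemate

Black to move; black king on a8.
In check: no.
King squares — a7: attacked by Nc6; b7: attacked by Kc8; b8: attacked by Nc6.
Legal moves for Black: none.
Not in check and no legal moves → stalemate.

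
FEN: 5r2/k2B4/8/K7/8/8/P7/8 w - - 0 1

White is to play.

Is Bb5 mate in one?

After Bb5: black king on a7; in check: no.
Black is not in check, so this cannot be checkmate.

no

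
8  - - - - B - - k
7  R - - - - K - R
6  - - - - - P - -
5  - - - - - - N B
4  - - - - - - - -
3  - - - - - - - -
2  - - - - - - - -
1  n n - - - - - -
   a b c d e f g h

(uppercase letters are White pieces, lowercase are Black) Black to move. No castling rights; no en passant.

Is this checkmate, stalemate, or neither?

Black to move; black king on h8.
In check: yes, from the white rook on h7.
King squares — g7: attacked by Pf6; h7: attacked by Ng5; g8: attacked by Kf7.
Legal moves for Black: none.
In check with no legal moves → checkmate.

checkmate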